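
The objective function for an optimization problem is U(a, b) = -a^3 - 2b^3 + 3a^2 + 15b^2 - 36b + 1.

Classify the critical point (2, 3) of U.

The mixed partial ∂²U/∂a∂b is 0, so the Hessian at any point is diag(U_aa, U_bb) = diag(6(-a + 1), 6(-2b + 5)).
At (2, 3): H = diag(-6, -6).
Both eigenvalues are negative, so H is negative definite: a local maximum.

local maximum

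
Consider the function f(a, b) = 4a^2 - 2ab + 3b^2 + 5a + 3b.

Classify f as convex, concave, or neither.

f is quadratic, so its Hessian is the constant matrix H = [[8, -2], [-2, 6]].
det(H) = 44, tr(H) = 14.
det(H) > 0 and tr(H) > 0, so H is positive definite everywhere: convex.

convex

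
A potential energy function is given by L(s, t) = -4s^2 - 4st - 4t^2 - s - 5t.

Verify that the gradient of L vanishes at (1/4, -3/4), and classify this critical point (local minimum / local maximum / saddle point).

local maximum

∇L = (-8s - 4t - 1, -4s - 8t - 5); substituting (1/4, -3/4) gives ∇L = (0, 0), so (1/4, -3/4) is indeed a critical point.
The Hessian of L is constant: H = [[-8, -4], [-4, -8]].
det(H) = (-8)·(-8) − (-4)² = 48.
det(H) > 0 and tr(H) = -16 < 0, so H is negative definite and the point is a local maximum.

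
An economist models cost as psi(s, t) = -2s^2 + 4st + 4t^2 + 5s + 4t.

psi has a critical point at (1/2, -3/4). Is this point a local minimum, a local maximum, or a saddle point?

The Hessian of psi is constant: H = [[-4, 4], [4, 8]].
det(H) = (-4)·8 − 4² = -48.
Since det(H) < 0, H is indefinite and the critical point is a saddle point.

saddle point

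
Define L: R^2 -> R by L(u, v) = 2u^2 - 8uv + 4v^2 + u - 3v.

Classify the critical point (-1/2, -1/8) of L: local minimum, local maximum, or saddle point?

The Hessian of L is constant: H = [[4, -8], [-8, 8]].
det(H) = 4·8 − (-8)² = -32.
Since det(H) < 0, H is indefinite and the critical point is a saddle point.

saddle point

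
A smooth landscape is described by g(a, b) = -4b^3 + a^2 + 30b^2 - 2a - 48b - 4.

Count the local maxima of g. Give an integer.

g separates as a function of a plus a function of b, so ∇g=0 decouples.
∂g/∂a = 2(a - 1) = 0 at a ∈ {1}; ∂g/∂b = -12(b - 4)(b - 1) = 0 at b ∈ {1, 4}.
The Hessian is diagonal: diag(g_aa, g_bb). Second derivatives: g_aa(1)=2; g_bb(1)=36, g_bb(4)=-36.
Local maxima occur where both diagonal entries negative: none. Count: 0.

0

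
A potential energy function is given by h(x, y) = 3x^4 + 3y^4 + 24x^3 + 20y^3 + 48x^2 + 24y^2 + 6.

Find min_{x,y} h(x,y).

-122

h(x,y) separates as P(x) + Q(y) + 6, so its minimum is min P + min Q + 6.
P'(x) = 12x(x + 2)(x + 4) vanishes at x ∈ {-4, -2, 0}; Q'(y) = 12y(y + 1)(y + 4) vanishes at y ∈ {-4, -1, 0}.
Local minima of P (where P''>0): P(-4)=0, P(0)=0. Local minima of Q: Q(-4)=-128, Q(0)=0.
So the global minimum of h is P(-4) + Q(-4) + 6 = 0 − 128 + 6 = -122, attained at (-4, -4).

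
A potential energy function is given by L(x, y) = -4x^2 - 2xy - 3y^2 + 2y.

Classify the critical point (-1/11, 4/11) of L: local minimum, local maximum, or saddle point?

The Hessian of L is constant: H = [[-8, -2], [-2, -6]].
det(H) = (-8)·(-6) − (-2)² = 44.
det(H) > 0 and tr(H) = -14 < 0, so H is negative definite and the point is a local maximum.

local maximum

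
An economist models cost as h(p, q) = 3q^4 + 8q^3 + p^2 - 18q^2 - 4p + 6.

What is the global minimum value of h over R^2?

h(p,q) separates as A(p) + B(q) + 6, so its minimum is min A + min B + 6.
A'(p) = 2p - 4 vanishes at p ∈ {2}; B'(q) = 12q(q - 1)(q + 3) vanishes at q ∈ {-3, 0, 1}.
Local minima of A (where A''>0): A(2)=-4. Local minima of B: B(-3)=-135, B(1)=-7.
So the global minimum of h is A(2) + B(-3) + 6 = -4 − 135 + 6 = -133, attained at (2, -3).

-133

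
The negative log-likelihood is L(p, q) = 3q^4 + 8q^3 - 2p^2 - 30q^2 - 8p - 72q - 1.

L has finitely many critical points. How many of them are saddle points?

L separates as a function of p plus a function of q, so ∇L=0 decouples.
∂L/∂p = -4(p + 2) = 0 at p ∈ {-2}; ∂L/∂q = 12(q - 2)(q + 1)(q + 3) = 0 at q ∈ {-3, -1, 2}.
The Hessian is diagonal: diag(L_pp, L_qq). Second derivatives: L_pp(-2)=-4; L_qq(-3)=120, L_qq(-1)=-72, L_qq(2)=180.
Saddle points occur where the two diagonal entries have opposite signs: (-2, -3), (-2, 2). Count: 2.

2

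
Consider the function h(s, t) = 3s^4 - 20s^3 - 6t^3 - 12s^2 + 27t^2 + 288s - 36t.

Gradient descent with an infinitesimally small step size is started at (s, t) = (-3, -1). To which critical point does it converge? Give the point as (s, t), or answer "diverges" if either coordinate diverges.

(-2, 1)

h is separable, so gradient descent decouples: s follows -∂h/∂s, t follows -∂h/∂t.
∂h/∂s = 12(s - 4)(s - 3)(s + 2); at s=-3 this is -504, so s increases.
∂h/∂t = -18(t - 2)(t - 1); at t=-1 this is -108, so t increases.
s converges to its nearest critical value -2 (a local min of the s-part); t converges to 1. The iterate converges to (-2, 1).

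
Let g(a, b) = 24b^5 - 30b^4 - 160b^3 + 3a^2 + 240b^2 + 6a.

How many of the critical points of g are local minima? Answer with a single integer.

g separates as a function of a plus a function of b, so ∇g=0 decouples.
∂g/∂a = 6(a + 1) = 0 at a ∈ {-1}; ∂g/∂b = 120b(b - 2)(b - 1)(b + 2) = 0 at b ∈ {-2, 0, 1, 2}.
The Hessian is diagonal: diag(g_aa, g_bb). Second derivatives: g_aa(-1)=6; g_bb(-2)=-2880, g_bb(0)=480, g_bb(1)=-360, g_bb(2)=960.
Local minima occur where both diagonal entries positive: (-1, 0), (-1, 2). Count: 2.

2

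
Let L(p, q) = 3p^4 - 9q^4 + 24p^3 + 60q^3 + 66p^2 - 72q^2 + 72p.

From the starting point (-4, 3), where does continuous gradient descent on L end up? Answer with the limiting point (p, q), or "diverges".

L is separable, so gradient descent decouples: p follows -∂L/∂p, q follows -∂L/∂q.
∂L/∂p = 12(p + 1)(p + 2)(p + 3); at p=-4 this is -72, so p increases.
∂L/∂q = -36q(q - 4)(q - 1); at q=3 this is 216, so q decreases.
p converges to its nearest critical value -3 (a local min of the p-part); q converges to 1. The iterate converges to (-3, 1).

(-3, 1)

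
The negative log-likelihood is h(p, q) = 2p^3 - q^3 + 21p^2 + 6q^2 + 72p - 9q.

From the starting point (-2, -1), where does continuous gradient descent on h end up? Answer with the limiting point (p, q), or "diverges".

(-3, 1)

h is separable, so gradient descent decouples: p follows -∂h/∂p, q follows -∂h/∂q.
∂h/∂p = 6(p + 3)(p + 4); at p=-2 this is 12, so p decreases.
∂h/∂q = -3(q - 3)(q - 1); at q=-1 this is -24, so q increases.
p converges to its nearest critical value -3 (a local min of the p-part); q converges to 1. The iterate converges to (-3, 1).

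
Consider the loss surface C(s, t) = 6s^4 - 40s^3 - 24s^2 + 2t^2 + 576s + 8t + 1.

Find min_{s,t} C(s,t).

-839

C(s,t) separates as P(s) + Q(t) + 1, so its minimum is min P + min Q + 1.
P'(s) = 24(s - 4)(s - 3)(s + 2) vanishes at s ∈ {-2, 3, 4}; Q'(t) = 4(t + 2) vanishes at t ∈ {-2}.
Local minima of P (where P''>0): P(-2)=-832, P(4)=896. Local minima of Q: Q(-2)=-8.
So the global minimum of C is P(-2) + Q(-2) + 1 = -832 − 8 + 1 = -839, attained at (-2, -2).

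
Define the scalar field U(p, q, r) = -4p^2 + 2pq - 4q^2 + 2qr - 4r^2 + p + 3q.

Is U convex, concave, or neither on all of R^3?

concave

U is quadratic, so its Hessian is the constant matrix H = [[-8, 2, 0], [2, -8, 2], [0, 2, -8]].
Leading principal minors: -8, 60, -448.
Signs alternate −, +, − ⇒ H ≺ 0 ⇒ concave.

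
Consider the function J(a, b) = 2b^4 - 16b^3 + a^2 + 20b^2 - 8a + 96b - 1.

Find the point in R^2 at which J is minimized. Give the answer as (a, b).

J(a,b) separates as P(a) + Q(b) − 1, so its minimum is min P + min Q − 1.
P'(a) = 2a - 8 vanishes at a ∈ {4}; Q'(b) = 8(b - 4)(b - 3)(b + 1) vanishes at b ∈ {-1, 3, 4}.
Local minima of P (where P''>0): P(4)=-16. Local minima of Q: Q(-1)=-58, Q(4)=192.
So the global minimum of J is P(4) + Q(-1) − 1 = -16 − 58 − 1 = -75, attained at (4, -1).

(4, -1)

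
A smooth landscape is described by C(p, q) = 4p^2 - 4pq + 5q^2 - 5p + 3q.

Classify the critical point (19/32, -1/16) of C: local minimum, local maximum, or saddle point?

The Hessian of C is constant: H = [[8, -4], [-4, 10]].
det(H) = 8·10 − (-4)² = 64.
det(H) > 0 and tr(H) = 18 > 0, so H is positive definite and the point is a local minimum.

local minimum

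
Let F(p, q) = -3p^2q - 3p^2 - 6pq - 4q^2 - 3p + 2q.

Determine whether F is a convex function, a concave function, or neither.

The term -3p^2q is cubic, so the Hessian is not constant.
∂²F/∂p² = -6q - 6, which takes both signs as q varies (negative for sufficiently large q). A diagonal entry of the Hessian changing sign means the Hessian is neither positive- nor negative-semidefinite on all of R^2.

neither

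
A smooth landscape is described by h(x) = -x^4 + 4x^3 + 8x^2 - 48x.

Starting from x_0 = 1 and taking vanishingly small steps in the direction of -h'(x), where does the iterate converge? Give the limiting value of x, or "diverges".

h'(x) = -4(x - 3)(x - 2)(x + 2), so h'(1) = -24.
Gradient descent moves in the -h' direction, i.e. x is increasing.
The nearest critical point in that direction is x = 2, where h'' = 16 > 0 (a local minimum). The iterate converges there.

2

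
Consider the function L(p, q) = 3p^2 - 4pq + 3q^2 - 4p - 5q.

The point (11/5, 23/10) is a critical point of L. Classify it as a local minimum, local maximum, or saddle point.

The Hessian of L is constant: H = [[6, -4], [-4, 6]].
det(H) = 6·6 − (-4)² = 20.
det(H) > 0 and tr(H) = 12 > 0, so H is positive definite and the point is a local minimum.

local minimum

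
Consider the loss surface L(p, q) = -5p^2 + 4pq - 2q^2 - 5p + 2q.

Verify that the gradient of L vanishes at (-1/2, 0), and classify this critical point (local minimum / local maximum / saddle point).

∇L = (-10p + 4q - 5, 4p - 4q + 2); substituting (-1/2, 0) gives ∇L = (0, 0), so (-1/2, 0) is indeed a critical point.
The Hessian of L is constant: H = [[-10, 4], [4, -4]].
det(H) = (-10)·(-4) − 4² = 24.
det(H) > 0 and tr(H) = -14 < 0, so H is negative definite and the point is a local maximum.

local maximum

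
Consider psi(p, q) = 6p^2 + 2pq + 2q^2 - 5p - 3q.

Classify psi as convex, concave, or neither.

convex

psi is quadratic, so its Hessian is the constant matrix H = [[12, 2], [2, 4]].
det(H) = 44, tr(H) = 16.
det(H) > 0 and tr(H) > 0, so H is positive definite everywhere: convex.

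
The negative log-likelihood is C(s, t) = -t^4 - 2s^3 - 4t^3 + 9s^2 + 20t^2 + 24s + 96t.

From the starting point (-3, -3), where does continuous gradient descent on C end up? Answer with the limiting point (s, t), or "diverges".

(-1, -2)

C is separable, so gradient descent decouples: s follows -∂C/∂s, t follows -∂C/∂t.
∂C/∂s = -6(s - 4)(s + 1); at s=-3 this is -84, so s increases.
∂C/∂t = -4(t - 3)(t + 2)(t + 4); at t=-3 this is -24, so t increases.
s converges to its nearest critical value -1 (a local min of the s-part); t converges to -2. The iterate converges to (-1, -2).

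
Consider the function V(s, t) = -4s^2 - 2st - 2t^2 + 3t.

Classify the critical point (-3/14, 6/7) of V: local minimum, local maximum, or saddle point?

The Hessian of V is constant: H = [[-8, -2], [-2, -4]].
det(H) = (-8)·(-4) − (-2)² = 28.
det(H) > 0 and tr(H) = -12 < 0, so H is negative definite and the point is a local maximum.

local maximum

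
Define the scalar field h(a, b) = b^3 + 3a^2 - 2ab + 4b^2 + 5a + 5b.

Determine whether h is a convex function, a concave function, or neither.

The term b^3 is cubic, so the Hessian is not constant.
∂²h/∂b² = 6b + 8, which takes both signs as b varies (negative for sufficiently negative b). A diagonal entry of the Hessian changing sign means the Hessian is neither positive- nor negative-semidefinite on all of R^2.

neither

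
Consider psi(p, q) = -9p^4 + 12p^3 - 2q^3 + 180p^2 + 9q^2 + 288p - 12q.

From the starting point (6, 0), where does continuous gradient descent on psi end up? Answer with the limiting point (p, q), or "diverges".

psi is separable, so gradient descent decouples: p follows -∂psi/∂p, q follows -∂psi/∂q.
∂psi/∂p = -36(p - 4)(p + 1)(p + 2); at p=6 this is -4032, so p increases.
∂psi/∂q = -6(q - 2)(q - 1); at q=0 this is -12, so q increases.
The p-coordinate has no critical point in that direction and runs off to infinity.

diverges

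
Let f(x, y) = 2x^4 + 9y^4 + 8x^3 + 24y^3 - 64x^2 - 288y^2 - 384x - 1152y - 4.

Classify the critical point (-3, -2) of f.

The mixed partial ∂²f/∂x∂y is 0, so the Hessian at any point is diag(f_xx, f_yy) = diag(8(3x^2 + 6x - 16), 36(3y^2 + 4y - 16)).
At (-3, -2): H = diag(-56, -432).
Both eigenvalues are negative, so H is negative definite: a local maximum.

local maximum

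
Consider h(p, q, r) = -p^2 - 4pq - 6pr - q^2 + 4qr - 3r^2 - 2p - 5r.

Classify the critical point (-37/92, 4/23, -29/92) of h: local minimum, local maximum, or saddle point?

saddle point

The Hessian is constant: H = [[-2, -4, -6], [-4, -2, 4], [-6, 4, -6]].
Leading principal minors: Δ₁ = -2, Δ₂ = -12, Δ₃ = 368.
The minors fit neither the all-positive nor the alternating-sign pattern, so H is indefinite: a saddle point.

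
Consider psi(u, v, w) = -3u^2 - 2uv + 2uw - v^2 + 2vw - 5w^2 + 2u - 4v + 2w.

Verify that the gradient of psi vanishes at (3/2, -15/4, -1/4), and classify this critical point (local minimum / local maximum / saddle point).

local maximum

∇psi = (-6u - 2v + 2w + 2, -2u - 2v + 2w - 4, 2u + 2v - 10w + 2); substituting (3/2, -15/4, -1/4) gives ∇psi = (0, 0, 0), so (3/2, -15/4, -1/4) is indeed a critical point.
The Hessian is constant: H = [[-6, -2, 2], [-2, -2, 2], [2, 2, -10]].
Leading principal minors: Δ₁ = -6, Δ₂ = 8, Δ₃ = -64.
The minors alternate sign starting negative (−, +, −), so H is negative definite: a local maximum.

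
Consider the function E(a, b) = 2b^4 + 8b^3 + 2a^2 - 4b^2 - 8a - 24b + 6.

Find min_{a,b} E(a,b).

-20

E(a,b) separates as P(a) + Q(b) + 6, so its minimum is min P + min Q + 6.
P'(a) = 4a - 8 vanishes at a ∈ {2}; Q'(b) = 8(b - 1)(b + 1)(b + 3) vanishes at b ∈ {-3, -1, 1}.
Local minima of P (where P''>0): P(2)=-8. Local minima of Q: Q(-3)=-18, Q(1)=-18.
So the global minimum of E is P(2) + Q(-3) + 6 = -8 − 18 + 6 = -20, attained at (2, -3).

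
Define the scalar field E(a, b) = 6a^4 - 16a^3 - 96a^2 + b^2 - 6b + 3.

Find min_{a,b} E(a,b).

E(a,b) separates as P(a) + Q(b) + 3, so its minimum is min P + min Q + 3.
P'(a) = 24a(a - 4)(a + 2) vanishes at a ∈ {-2, 0, 4}; Q'(b) = 2b - 6 vanishes at b ∈ {3}.
Local minima of P (where P''>0): P(-2)=-160, P(4)=-1024. Local minima of Q: Q(3)=-9.
So the global minimum of E is P(4) + Q(3) + 3 = -1024 − 9 + 3 = -1030, attained at (4, 3).

-1030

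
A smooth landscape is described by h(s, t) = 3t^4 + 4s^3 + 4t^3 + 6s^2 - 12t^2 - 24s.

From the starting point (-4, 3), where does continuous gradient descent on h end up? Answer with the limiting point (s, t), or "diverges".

diverges

h is separable, so gradient descent decouples: s follows -∂h/∂s, t follows -∂h/∂t.
∂h/∂s = 12(s - 1)(s + 2); at s=-4 this is 120, so s decreases.
∂h/∂t = 12t(t - 1)(t + 2); at t=3 this is 360, so t decreases.
The s-coordinate has no critical point in that direction and runs off to infinity.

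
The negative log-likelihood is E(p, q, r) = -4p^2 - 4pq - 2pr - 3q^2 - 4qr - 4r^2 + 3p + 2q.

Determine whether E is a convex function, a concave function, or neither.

E is quadratic, so its Hessian is the constant matrix H = [[-8, -4, -2], [-4, -6, -4], [-2, -4, -8]].
Leading principal minors: -8, 32, -168.
Signs alternate −, +, − ⇒ H ≺ 0 ⇒ concave.

concave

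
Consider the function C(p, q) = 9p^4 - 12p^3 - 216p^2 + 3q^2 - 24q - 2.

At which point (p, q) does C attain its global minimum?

(4, 4)

C(p,q) separates as A(p) + B(q) − 2, so its minimum is min A + min B − 2.
A'(p) = 36p(p - 4)(p + 3) vanishes at p ∈ {-3, 0, 4}; B'(q) = 6q - 24 vanishes at q ∈ {4}.
Local minima of A (where A''>0): A(-3)=-891, A(4)=-1920. Local minima of B: B(4)=-48.
So the global minimum of C is A(4) + B(4) − 2 = -1920 − 48 − 2 = -1970, attained at (4, 4).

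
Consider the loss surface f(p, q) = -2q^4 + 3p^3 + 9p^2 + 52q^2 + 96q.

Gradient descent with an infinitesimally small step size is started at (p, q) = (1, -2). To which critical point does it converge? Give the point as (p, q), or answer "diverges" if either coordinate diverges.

f is separable, so gradient descent decouples: p follows -∂f/∂p, q follows -∂f/∂q.
∂f/∂p = 9p(p + 2); at p=1 this is 27, so p decreases.
∂f/∂q = -8(q - 4)(q + 1)(q + 3); at q=-2 this is -48, so q increases.
p converges to its nearest critical value 0 (a local min of the p-part); q converges to -1. The iterate converges to (0, -1).

(0, -1)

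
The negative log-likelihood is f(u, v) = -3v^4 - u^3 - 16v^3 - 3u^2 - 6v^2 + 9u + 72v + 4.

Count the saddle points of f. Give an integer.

3

f separates as a function of u plus a function of v, so ∇f=0 decouples.
∂f/∂u = -3(u - 1)(u + 3) = 0 at u ∈ {-3, 1}; ∂f/∂v = -12(v - 1)(v + 2)(v + 3) = 0 at v ∈ {-3, -2, 1}.
The Hessian is diagonal: diag(f_uu, f_vv). Second derivatives: f_uu(-3)=12, f_uu(1)=-12; f_vv(-3)=-48, f_vv(-2)=36, f_vv(1)=-144.
Saddle points occur where the two diagonal entries have opposite signs: (-3, -3), (-3, 1), (1, -2). Count: 3.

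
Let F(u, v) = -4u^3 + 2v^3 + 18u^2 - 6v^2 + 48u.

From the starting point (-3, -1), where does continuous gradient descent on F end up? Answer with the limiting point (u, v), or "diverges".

F is separable, so gradient descent decouples: u follows -∂F/∂u, v follows -∂F/∂v.
∂F/∂u = -12(u - 4)(u + 1); at u=-3 this is -168, so u increases.
∂F/∂v = 6v(v - 2); at v=-1 this is 18, so v decreases.
The v-coordinate has no critical point in that direction and runs off to infinity.

diverges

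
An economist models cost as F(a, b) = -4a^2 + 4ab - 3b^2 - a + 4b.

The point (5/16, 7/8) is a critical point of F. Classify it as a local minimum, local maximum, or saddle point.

The Hessian of F is constant: H = [[-8, 4], [4, -6]].
det(H) = (-8)·(-6) − 4² = 32.
det(H) > 0 and tr(H) = -14 < 0, so H is negative definite and the point is a local maximum.

local maximum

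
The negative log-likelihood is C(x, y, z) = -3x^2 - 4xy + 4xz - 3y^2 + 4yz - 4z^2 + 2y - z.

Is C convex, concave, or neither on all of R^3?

C is quadratic, so its Hessian is the constant matrix H = [[-6, -4, 4], [-4, -6, 4], [4, 4, -8]].
Leading principal minors: -6, 20, -96.
Signs alternate −, +, − ⇒ H ≺ 0 ⇒ concave.

concave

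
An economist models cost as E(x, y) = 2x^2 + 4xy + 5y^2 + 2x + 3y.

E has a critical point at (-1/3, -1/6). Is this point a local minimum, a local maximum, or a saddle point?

local minimum

The Hessian of E is constant: H = [[4, 4], [4, 10]].
det(H) = 4·10 − 4² = 24.
det(H) > 0 and tr(H) = 14 > 0, so H is positive definite and the point is a local minimum.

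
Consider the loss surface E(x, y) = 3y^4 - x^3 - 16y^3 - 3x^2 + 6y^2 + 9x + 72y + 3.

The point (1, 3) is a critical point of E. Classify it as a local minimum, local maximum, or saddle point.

saddle point

The mixed partial ∂²E/∂x∂y is 0, so the Hessian at any point is diag(E_xx, E_yy) = diag(-6(x + 1), 12(3y^2 - 8y + 1)).
At (1, 3): H = diag(-12, 48).
The eigenvalues have opposite signs, so H is indefinite: a saddle point.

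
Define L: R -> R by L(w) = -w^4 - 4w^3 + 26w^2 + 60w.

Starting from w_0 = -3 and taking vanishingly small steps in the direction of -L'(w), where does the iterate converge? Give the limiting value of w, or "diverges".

L'(w) = -4(w - 3)(w + 1)(w + 5), so L'(-3) = -96.
Gradient descent moves in the -L' direction, i.e. w is increasing.
The nearest critical point in that direction is w = -1, where L'' = 64 > 0 (a local minimum). The iterate converges there.

-1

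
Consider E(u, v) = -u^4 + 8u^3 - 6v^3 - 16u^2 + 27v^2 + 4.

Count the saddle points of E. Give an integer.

3

E separates as a function of u plus a function of v, so ∇E=0 decouples.
∂E/∂u = -4u(u - 4)(u - 2) = 0 at u ∈ {0, 2, 4}; ∂E/∂v = -18v(v - 3) = 0 at v ∈ {0, 3}.
The Hessian is diagonal: diag(E_uu, E_vv). Second derivatives: E_uu(0)=-32, E_uu(2)=16, E_uu(4)=-32; E_vv(0)=54, E_vv(3)=-54.
Saddle points occur where the two diagonal entries have opposite signs: (0, 0), (2, 3), (4, 0). Count: 3.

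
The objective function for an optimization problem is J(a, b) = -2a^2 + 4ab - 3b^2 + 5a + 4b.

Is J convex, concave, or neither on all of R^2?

concave

J is quadratic, so its Hessian is the constant matrix H = [[-4, 4], [4, -6]].
det(H) = 8, tr(H) = -10.
det(H) > 0 and tr(H) < 0, so H is negative definite everywhere: concave.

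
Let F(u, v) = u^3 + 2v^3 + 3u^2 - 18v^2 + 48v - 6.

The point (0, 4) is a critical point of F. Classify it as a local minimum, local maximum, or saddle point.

local minimum

The mixed partial ∂²F/∂u∂v is 0, so the Hessian at any point is diag(F_uu, F_vv) = diag(6(u + 1), 12(v - 3)).
At (0, 4): H = diag(6, 12).
Both eigenvalues are positive, so H is positive definite: a local minimum.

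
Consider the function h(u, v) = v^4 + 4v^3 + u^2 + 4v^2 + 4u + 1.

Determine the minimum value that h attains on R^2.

-3

h(u,v) separates as P(u) + Q(v) + 1, so its minimum is min P + min Q + 1.
P'(u) = 2u + 4 vanishes at u ∈ {-2}; Q'(v) = 4v(v + 1)(v + 2) vanishes at v ∈ {-2, -1, 0}.
Local minima of P (where P''>0): P(-2)=-4. Local minima of Q: Q(-2)=0, Q(0)=0.
So the global minimum of h is P(-2) + Q(-2) + 1 = -4 + 0 + 1 = -3, attained at (-2, -2).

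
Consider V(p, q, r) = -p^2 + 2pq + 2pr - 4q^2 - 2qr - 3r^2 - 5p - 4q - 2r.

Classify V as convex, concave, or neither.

concave

V is quadratic, so its Hessian is the constant matrix H = [[-2, 2, 2], [2, -8, -2], [2, -2, -6]].
Leading principal minors: -2, 12, -48.
Signs alternate −, +, − ⇒ H ≺ 0 ⇒ concave.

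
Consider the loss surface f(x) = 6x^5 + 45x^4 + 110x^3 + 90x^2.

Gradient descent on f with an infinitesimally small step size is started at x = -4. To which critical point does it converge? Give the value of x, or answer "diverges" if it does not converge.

diverges

f'(x) = 30x(x + 1)(x + 2)(x + 3), so f'(-4) = 720.
Gradient descent moves in the -f' direction, i.e. x is decreasing.
There is no critical point below x=-4, and f' keeps the same sign, so the iterate runs off to −∞.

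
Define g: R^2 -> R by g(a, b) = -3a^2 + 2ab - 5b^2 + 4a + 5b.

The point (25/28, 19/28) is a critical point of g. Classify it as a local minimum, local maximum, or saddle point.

The Hessian of g is constant: H = [[-6, 2], [2, -10]].
det(H) = (-6)·(-10) − 2² = 56.
det(H) > 0 and tr(H) = -16 < 0, so H is negative definite and the point is a local maximum.

local maximum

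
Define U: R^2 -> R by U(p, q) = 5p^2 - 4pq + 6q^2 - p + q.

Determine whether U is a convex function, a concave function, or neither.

U is quadratic, so its Hessian is the constant matrix H = [[10, -4], [-4, 12]].
det(H) = 104, tr(H) = 22.
det(H) > 0 and tr(H) > 0, so H is positive definite everywhere: convex.

convex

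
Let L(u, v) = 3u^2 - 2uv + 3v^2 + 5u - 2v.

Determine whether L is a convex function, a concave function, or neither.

convex

L is quadratic, so its Hessian is the constant matrix H = [[6, -2], [-2, 6]].
det(H) = 32, tr(H) = 12.
det(H) > 0 and tr(H) > 0, so H is positive definite everywhere: convex.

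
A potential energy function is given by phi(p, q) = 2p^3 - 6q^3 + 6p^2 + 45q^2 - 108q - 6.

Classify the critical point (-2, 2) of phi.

saddle point

The mixed partial ∂²phi/∂p∂q is 0, so the Hessian at any point is diag(phi_pp, phi_qq) = diag(12(p + 1), 18(-2q + 5)).
At (-2, 2): H = diag(-12, 18).
The eigenvalues have opposite signs, so H is indefinite: a saddle point.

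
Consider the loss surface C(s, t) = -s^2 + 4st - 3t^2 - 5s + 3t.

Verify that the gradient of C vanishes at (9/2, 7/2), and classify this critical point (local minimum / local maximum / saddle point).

saddle point

∇C = (-2s + 4t - 5, 4s - 6t + 3); substituting (9/2, 7/2) gives ∇C = (0, 0), so (9/2, 7/2) is indeed a critical point.
The Hessian of C is constant: H = [[-2, 4], [4, -6]].
det(H) = (-2)·(-6) − 4² = -4.
Since det(H) < 0, H is indefinite and the critical point is a saddle point.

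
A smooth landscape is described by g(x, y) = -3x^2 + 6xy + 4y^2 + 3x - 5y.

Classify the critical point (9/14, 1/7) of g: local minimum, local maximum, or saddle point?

saddle point

The Hessian of g is constant: H = [[-6, 6], [6, 8]].
det(H) = (-6)·8 − 6² = -84.
Since det(H) < 0, H is indefinite and the critical point is a saddle point.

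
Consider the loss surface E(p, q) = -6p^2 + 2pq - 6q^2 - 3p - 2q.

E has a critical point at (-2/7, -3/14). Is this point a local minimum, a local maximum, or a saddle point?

local maximum

The Hessian of E is constant: H = [[-12, 2], [2, -12]].
det(H) = (-12)·(-12) − 2² = 140.
det(H) > 0 and tr(H) = -24 < 0, so H is negative definite and the point is a local maximum.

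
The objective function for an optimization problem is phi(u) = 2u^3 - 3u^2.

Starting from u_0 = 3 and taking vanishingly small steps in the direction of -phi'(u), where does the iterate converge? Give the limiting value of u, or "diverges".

1

phi'(u) = 6u(u - 1), so phi'(3) = 36.
Gradient descent moves in the -phi' direction, i.e. u is decreasing.
The nearest critical point in that direction is u = 1, where phi'' = 6 > 0 (a local minimum). The iterate converges there.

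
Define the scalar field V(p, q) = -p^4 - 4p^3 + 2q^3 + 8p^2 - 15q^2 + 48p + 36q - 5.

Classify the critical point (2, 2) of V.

local maximum

The mixed partial ∂²V/∂p∂q is 0, so the Hessian at any point is diag(V_pp, V_qq) = diag(4(-3p^2 - 6p + 4), 6(2q - 5)).
At (2, 2): H = diag(-80, -6).
Both eigenvalues are negative, so H is negative definite: a local maximum.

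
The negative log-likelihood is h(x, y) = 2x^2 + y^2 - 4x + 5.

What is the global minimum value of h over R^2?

3

h(x,y) separates as P(x) + Q(y) + 5, so its minimum is min P + min Q + 5.
P'(x) = 4x - 4 vanishes at x ∈ {1}; Q'(y) = 2y vanishes at y ∈ {0}.
Local minima of P (where P''>0): P(1)=-2. Local minima of Q: Q(0)=0.
So the global minimum of h is P(1) + Q(0) + 5 = -2 + 0 + 5 = 3, attained at (1, 0).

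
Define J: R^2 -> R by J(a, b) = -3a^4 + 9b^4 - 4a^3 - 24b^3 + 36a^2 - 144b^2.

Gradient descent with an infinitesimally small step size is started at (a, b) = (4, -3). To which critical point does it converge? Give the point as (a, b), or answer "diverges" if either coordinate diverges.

diverges

J is separable, so gradient descent decouples: a follows -∂J/∂a, b follows -∂J/∂b.
∂J/∂a = -12a(a - 2)(a + 3); at a=4 this is -672, so a increases.
∂J/∂b = 36b(b - 4)(b + 2); at b=-3 this is -756, so b increases.
The a-coordinate has no critical point in that direction and runs off to infinity.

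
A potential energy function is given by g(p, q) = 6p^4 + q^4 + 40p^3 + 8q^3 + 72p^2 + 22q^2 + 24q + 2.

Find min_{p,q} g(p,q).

g(p,q) separates as A(p) + B(q) + 2, so its minimum is min A + min B + 2.
A'(p) = 24p(p + 2)(p + 3) vanishes at p ∈ {-3, -2, 0}; B'(q) = 4(q + 1)(q + 2)(q + 3) vanishes at q ∈ {-3, -2, -1}.
Local minima of A (where A''>0): A(-3)=54, A(0)=0. Local minima of B: B(-3)=-9, B(-1)=-9.
So the global minimum of g is A(0) + B(-3) + 2 = 0 − 9 + 2 = -7, attained at (0, -3).

-7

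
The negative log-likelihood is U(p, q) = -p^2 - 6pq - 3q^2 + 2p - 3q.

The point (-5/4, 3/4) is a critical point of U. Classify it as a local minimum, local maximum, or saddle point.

The Hessian of U is constant: H = [[-2, -6], [-6, -6]].
det(H) = (-2)·(-6) − (-6)² = -24.
Since det(H) < 0, H is indefinite and the critical point is a saddle point.

saddle point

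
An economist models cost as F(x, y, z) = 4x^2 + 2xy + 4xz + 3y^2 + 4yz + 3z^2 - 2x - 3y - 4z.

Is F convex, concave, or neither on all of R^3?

F is quadratic, so its Hessian is the constant matrix H = [[8, 2, 4], [2, 6, 4], [4, 4, 6]].
Leading principal minors: 8, 44, 104.
All positive ⇒ H ≻ 0 ⇒ convex.

convex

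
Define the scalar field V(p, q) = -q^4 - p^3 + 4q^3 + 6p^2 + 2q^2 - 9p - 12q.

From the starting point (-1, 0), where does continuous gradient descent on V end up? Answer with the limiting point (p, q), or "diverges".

V is separable, so gradient descent decouples: p follows -∂V/∂p, q follows -∂V/∂q.
∂V/∂p = -3(p - 3)(p - 1); at p=-1 this is -24, so p increases.
∂V/∂q = -4(q - 3)(q - 1)(q + 1); at q=0 this is -12, so q increases.
p converges to its nearest critical value 1 (a local min of the p-part); q converges to 1. The iterate converges to (1, 1).

(1, 1)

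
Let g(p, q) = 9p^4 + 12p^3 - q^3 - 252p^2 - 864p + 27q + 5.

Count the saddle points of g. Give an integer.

3

g separates as a function of p plus a function of q, so ∇g=0 decouples.
∂g/∂p = 36(p - 4)(p + 2)(p + 3) = 0 at p ∈ {-3, -2, 4}; ∂g/∂q = -3(q - 3)(q + 3) = 0 at q ∈ {-3, 3}.
The Hessian is diagonal: diag(g_pp, g_qq). Second derivatives: g_pp(-3)=252, g_pp(-2)=-216, g_pp(4)=1512; g_qq(-3)=18, g_qq(3)=-18.
Saddle points occur where the two diagonal entries have opposite signs: (-3, 3), (-2, -3), (4, 3). Count: 3.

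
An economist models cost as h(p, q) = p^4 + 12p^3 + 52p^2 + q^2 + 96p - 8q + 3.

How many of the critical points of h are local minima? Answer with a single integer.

h separates as a function of p plus a function of q, so ∇h=0 decouples.
∂h/∂p = 4(p + 2)(p + 3)(p + 4) = 0 at p ∈ {-4, -3, -2}; ∂h/∂q = 2(q - 4) = 0 at q ∈ {4}.
The Hessian is diagonal: diag(h_pp, h_qq). Second derivatives: h_pp(-4)=8, h_pp(-3)=-4, h_pp(-2)=8; h_qq(4)=2.
Local minima occur where both diagonal entries positive: (-4, 4), (-2, 4). Count: 2.

2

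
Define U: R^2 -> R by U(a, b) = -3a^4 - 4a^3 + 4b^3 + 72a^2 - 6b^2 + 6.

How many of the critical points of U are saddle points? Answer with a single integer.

U separates as a function of a plus a function of b, so ∇U=0 decouples.
∂U/∂a = -12a(a - 3)(a + 4) = 0 at a ∈ {-4, 0, 3}; ∂U/∂b = 12b(b - 1) = 0 at b ∈ {0, 1}.
The Hessian is diagonal: diag(U_aa, U_bb). Second derivatives: U_aa(-4)=-336, U_aa(0)=144, U_aa(3)=-252; U_bb(0)=-12, U_bb(1)=12.
Saddle points occur where the two diagonal entries have opposite signs: (-4, 1), (0, 0), (3, 1). Count: 3.

3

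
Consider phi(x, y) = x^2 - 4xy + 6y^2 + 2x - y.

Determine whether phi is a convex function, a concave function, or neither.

phi is quadratic, so its Hessian is the constant matrix H = [[2, -4], [-4, 12]].
det(H) = 8, tr(H) = 14.
det(H) > 0 and tr(H) > 0, so H is positive definite everywhere: convex.

convex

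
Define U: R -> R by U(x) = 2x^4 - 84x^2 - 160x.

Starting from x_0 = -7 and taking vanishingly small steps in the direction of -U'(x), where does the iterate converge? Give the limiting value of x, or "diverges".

-4

U'(x) = 8(x - 5)(x + 1)(x + 4), so U'(-7) = -1728.
Gradient descent moves in the -U' direction, i.e. x is increasing.
The nearest critical point in that direction is x = -4, where U'' = 216 > 0 (a local minimum). The iterate converges there.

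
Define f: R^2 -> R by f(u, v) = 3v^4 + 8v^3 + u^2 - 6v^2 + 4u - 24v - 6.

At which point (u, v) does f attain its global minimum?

f(u,v) separates as P(u) + Q(v) − 6, so its minimum is min P + min Q − 6.
P'(u) = 2u + 4 vanishes at u ∈ {-2}; Q'(v) = 12(v - 1)(v + 1)(v + 2) vanishes at v ∈ {-2, -1, 1}.
Local minima of P (where P''>0): P(-2)=-4. Local minima of Q: Q(-2)=8, Q(1)=-19.
So the global minimum of f is P(-2) + Q(1) − 6 = -4 − 19 − 6 = -29, attained at (-2, 1).

(-2, 1)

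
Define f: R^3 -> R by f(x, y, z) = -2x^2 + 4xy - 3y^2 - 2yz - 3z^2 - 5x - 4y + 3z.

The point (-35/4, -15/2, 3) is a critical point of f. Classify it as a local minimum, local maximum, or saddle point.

local maximum

The Hessian is constant: H = [[-4, 4, 0], [4, -6, -2], [0, -2, -6]].
Leading principal minors: Δ₁ = -4, Δ₂ = 8, Δ₃ = -32.
The minors alternate sign starting negative (−, +, −), so H is negative definite: a local maximum.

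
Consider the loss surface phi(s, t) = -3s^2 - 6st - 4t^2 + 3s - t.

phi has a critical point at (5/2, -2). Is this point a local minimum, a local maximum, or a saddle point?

local maximum

The Hessian of phi is constant: H = [[-6, -6], [-6, -8]].
det(H) = (-6)·(-8) − (-6)² = 12.
det(H) > 0 and tr(H) = -14 < 0, so H is negative definite and the point is a local maximum.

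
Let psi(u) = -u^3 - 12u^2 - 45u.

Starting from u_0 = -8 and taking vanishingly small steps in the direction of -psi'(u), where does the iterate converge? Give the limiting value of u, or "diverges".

psi'(u) = -3(u + 3)(u + 5), so psi'(-8) = -45.
Gradient descent moves in the -psi' direction, i.e. u is increasing.
The nearest critical point in that direction is u = -5, where psi'' = 6 > 0 (a local minimum). The iterate converges there.

-5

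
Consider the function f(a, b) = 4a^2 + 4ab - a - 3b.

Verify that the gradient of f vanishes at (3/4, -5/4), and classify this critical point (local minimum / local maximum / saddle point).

saddle point

∇f = (8a + 4b - 1, 4a - 3); substituting (3/4, -5/4) gives ∇f = (0, 0), so (3/4, -5/4) is indeed a critical point.
The Hessian of f is constant: H = [[8, 4], [4, 0]].
det(H) = 8·0 − 4² = -16.
Since det(H) < 0, H is indefinite and the critical point is a saddle point.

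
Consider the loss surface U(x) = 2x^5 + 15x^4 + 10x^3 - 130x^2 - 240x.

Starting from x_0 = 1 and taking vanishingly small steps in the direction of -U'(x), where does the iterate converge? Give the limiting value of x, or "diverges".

2

U'(x) = 10(x - 2)(x + 1)(x + 3)(x + 4), so U'(1) = -400.
Gradient descent moves in the -U' direction, i.e. x is increasing.
The nearest critical point in that direction is x = 2, where U'' = 900 > 0 (a local minimum). The iterate converges there.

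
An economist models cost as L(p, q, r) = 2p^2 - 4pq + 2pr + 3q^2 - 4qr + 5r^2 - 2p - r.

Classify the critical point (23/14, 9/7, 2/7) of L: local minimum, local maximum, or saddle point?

local minimum

The Hessian is constant: H = [[4, -4, 2], [-4, 6, -4], [2, -4, 10]].
Leading principal minors: Δ₁ = 4, Δ₂ = 8, Δ₃ = 56.
All leading minors are positive, so H is positive definite: a local minimum.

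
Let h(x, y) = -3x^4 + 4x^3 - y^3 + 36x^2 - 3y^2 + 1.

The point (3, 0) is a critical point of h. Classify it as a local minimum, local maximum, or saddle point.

The mixed partial ∂²h/∂x∂y is 0, so the Hessian at any point is diag(h_xx, h_yy) = diag(12(-3x^2 + 2x + 6), -6(y + 1)).
At (3, 0): H = diag(-180, -6).
Both eigenvalues are negative, so H is negative definite: a local maximum.

local maximum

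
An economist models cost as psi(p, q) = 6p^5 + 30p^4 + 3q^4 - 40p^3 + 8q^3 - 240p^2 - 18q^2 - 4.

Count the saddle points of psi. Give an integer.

6

psi separates as a function of p plus a function of q, so ∇psi=0 decouples.
∂psi/∂p = 30p(p - 2)(p + 2)(p + 4) = 0 at p ∈ {-4, -2, 0, 2}; ∂psi/∂q = 12q(q - 1)(q + 3) = 0 at q ∈ {-3, 0, 1}.
The Hessian is diagonal: diag(psi_pp, psi_qq). Second derivatives: psi_pp(-4)=-1440, psi_pp(-2)=480, psi_pp(0)=-480, psi_pp(2)=1440; psi_qq(-3)=144, psi_qq(0)=-36, psi_qq(1)=48.
Saddle points occur where the two diagonal entries have opposite signs: (-4, -3), (-4, 1), (-2, 0), (0, -3), (0, 1), (2, 0). Count: 6.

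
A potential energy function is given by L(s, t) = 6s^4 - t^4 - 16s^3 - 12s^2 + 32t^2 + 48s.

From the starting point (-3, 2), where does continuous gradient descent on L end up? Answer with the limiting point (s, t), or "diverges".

(-1, 0)

L is separable, so gradient descent decouples: s follows -∂L/∂s, t follows -∂L/∂t.
∂L/∂s = 24(s - 2)(s - 1)(s + 1); at s=-3 this is -960, so s increases.
∂L/∂t = -4t(t - 4)(t + 4); at t=2 this is 96, so t decreases.
s converges to its nearest critical value -1 (a local min of the s-part); t converges to 0. The iterate converges to (-1, 0).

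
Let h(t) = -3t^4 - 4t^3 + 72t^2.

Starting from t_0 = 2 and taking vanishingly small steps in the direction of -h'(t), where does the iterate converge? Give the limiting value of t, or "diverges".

0

h'(t) = -12t(t - 3)(t + 4), so h'(2) = 144.
Gradient descent moves in the -h' direction, i.e. t is decreasing.
The nearest critical point in that direction is t = 0, where h'' = 144 > 0 (a local minimum). The iterate converges there.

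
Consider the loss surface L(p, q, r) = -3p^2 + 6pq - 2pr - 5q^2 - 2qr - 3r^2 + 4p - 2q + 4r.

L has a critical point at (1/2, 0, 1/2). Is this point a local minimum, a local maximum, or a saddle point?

The Hessian is constant: H = [[-6, 6, -2], [6, -10, -2], [-2, -2, -6]].
Leading principal minors: Δ₁ = -6, Δ₂ = 24, Δ₃ = -32.
The minors alternate sign starting negative (−, +, −), so H is negative definite: a local maximum.

local maximum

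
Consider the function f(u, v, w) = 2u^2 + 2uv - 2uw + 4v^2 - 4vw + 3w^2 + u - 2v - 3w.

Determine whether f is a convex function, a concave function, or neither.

convex

f is quadratic, so its Hessian is the constant matrix H = [[4, 2, -2], [2, 8, -4], [-2, -4, 6]].
Leading principal minors: 4, 28, 104.
All positive ⇒ H ≻ 0 ⇒ convex.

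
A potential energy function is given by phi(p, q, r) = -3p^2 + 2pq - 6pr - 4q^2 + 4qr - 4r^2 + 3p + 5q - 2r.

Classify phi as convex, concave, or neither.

phi is quadratic, so its Hessian is the constant matrix H = [[-6, 2, -6], [2, -8, 4], [-6, 4, -8]].
Leading principal minors: -6, 44, -64.
Signs alternate −, +, − ⇒ H ≺ 0 ⇒ concave.

concave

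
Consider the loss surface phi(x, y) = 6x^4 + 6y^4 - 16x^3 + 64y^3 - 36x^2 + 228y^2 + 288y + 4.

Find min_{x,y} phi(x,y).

phi(x,y) separates as P(x) + Q(y) + 4, so its minimum is min P + min Q + 4.
P'(x) = 24x(x - 3)(x + 1) vanishes at x ∈ {-1, 0, 3}; Q'(y) = 24(y + 1)(y + 3)(y + 4) vanishes at y ∈ {-4, -3, -1}.
Local minima of P (where P''>0): P(-1)=-14, P(3)=-270. Local minima of Q: Q(-4)=-64, Q(-1)=-118.
So the global minimum of phi is P(3) + Q(-1) + 4 = -270 − 118 + 4 = -384, attained at (3, -1).

-384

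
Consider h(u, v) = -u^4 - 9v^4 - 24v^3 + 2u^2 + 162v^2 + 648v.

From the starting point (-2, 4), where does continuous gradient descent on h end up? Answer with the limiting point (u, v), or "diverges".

h is separable, so gradient descent decouples: u follows -∂h/∂u, v follows -∂h/∂v.
∂h/∂u = -4u(u - 1)(u + 1); at u=-2 this is 24, so u decreases.
∂h/∂v = -36(v - 3)(v + 2)(v + 3); at v=4 this is -1512, so v increases.
The u-coordinate has no critical point in that direction and runs off to infinity.

diverges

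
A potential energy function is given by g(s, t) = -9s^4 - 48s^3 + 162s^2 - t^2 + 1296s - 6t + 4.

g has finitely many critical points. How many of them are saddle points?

1

g separates as a function of s plus a function of t, so ∇g=0 decouples.
∂g/∂s = -36(s - 3)(s + 3)(s + 4) = 0 at s ∈ {-4, -3, 3}; ∂g/∂t = -2(t + 3) = 0 at t ∈ {-3}.
The Hessian is diagonal: diag(g_ss, g_tt). Second derivatives: g_ss(-4)=-252, g_ss(-3)=216, g_ss(3)=-1512; g_tt(-3)=-2.
Saddle points occur where the two diagonal entries have opposite signs: (-3, -3). Count: 1.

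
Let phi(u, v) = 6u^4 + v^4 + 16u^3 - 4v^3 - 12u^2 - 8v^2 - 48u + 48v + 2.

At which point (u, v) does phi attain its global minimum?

phi(u,v) separates as P(u) + Q(v) + 2, so its minimum is min P + min Q + 2.
P'(u) = 24(u - 1)(u + 1)(u + 2) vanishes at u ∈ {-2, -1, 1}; Q'(v) = 4(v - 3)(v - 2)(v + 2) vanishes at v ∈ {-2, 2, 3}.
Local minima of P (where P''>0): P(-2)=16, P(1)=-38. Local minima of Q: Q(-2)=-80, Q(3)=45.
So the global minimum of phi is P(1) + Q(-2) + 2 = -38 − 80 + 2 = -116, attained at (1, -2).

(1, -2)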